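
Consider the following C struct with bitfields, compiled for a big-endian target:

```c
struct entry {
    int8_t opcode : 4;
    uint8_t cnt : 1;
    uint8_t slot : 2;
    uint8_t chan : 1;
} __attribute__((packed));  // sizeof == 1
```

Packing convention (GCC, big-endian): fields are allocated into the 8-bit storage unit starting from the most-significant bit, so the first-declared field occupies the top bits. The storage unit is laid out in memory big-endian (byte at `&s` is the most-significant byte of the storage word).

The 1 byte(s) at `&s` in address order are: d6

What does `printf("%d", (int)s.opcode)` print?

-3

[0]=0xd6 (big-endian) → word 0xd6
opcode:4 @ bit 4 → (0xd6>>4)&0xf = 0xd  ←
cnt:1 @ bit 3 → (0xd6>>3)&0x1 = 0x0
slot:2 @ bit 1 → (0xd6>>1)&0x3 = 0x3
chan:1 @ bit 0 → (0xd6>>0)&0x1 = 0x0
opcode signed 4b, MSB=1: 13 - 16 = -3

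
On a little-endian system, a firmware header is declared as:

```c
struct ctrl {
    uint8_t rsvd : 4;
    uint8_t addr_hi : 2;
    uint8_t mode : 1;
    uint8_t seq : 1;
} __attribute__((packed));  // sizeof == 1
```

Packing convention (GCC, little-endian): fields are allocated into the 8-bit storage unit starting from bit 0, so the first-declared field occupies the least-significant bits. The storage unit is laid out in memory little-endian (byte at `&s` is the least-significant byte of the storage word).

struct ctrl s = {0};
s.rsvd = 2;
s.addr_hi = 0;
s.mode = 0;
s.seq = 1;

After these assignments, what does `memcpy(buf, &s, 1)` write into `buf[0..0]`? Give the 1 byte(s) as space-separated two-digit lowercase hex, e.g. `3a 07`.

rsvd (4b) val=2 bits=0x2 at bit 0: 0x02
addr_hi (2b) val=0 bits=0x0 at bit 4: 0x02
mode (1b) val=0 bits=0x0 at bit 6: 0x02
seq (1b) val=1 bits=0x1 at bit 7: 0x82
word = 0x82 → little-endian bytes:
  [0]=0x82

82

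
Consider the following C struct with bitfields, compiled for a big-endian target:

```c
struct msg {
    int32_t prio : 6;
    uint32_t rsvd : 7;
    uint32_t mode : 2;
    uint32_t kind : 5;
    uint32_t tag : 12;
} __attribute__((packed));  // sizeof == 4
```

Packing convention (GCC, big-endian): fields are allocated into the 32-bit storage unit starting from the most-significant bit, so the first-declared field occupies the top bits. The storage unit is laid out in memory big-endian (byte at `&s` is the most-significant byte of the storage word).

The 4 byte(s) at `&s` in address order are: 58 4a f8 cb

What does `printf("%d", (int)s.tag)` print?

[0]=0x58 [1]=0x4a [2]=0xf8 [3]=0xcb (big-endian) → word 0x584af8cb
prio:6 @ bit 26 → (0x584af8cb>>26)&0x3f = 0x16
rsvd:7 @ bit 19 → (0x584af8cb>>19)&0x7f = 0x9
mode:2 @ bit 17 → (0x584af8cb>>17)&0x3 = 0x1
kind:5 @ bit 12 → (0x584af8cb>>12)&0x1f = 0xf
tag:12 @ bit 0 → (0x584af8cb>>0)&0xfff = 0x8cb  ←

2251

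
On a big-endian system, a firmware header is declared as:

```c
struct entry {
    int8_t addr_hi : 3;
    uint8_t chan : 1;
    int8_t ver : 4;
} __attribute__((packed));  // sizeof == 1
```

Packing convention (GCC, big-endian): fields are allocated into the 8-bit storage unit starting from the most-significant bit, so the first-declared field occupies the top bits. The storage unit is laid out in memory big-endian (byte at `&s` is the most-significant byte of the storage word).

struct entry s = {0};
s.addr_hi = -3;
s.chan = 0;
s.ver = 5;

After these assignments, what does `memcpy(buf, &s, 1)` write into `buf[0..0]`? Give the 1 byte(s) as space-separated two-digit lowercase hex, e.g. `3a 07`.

addr_hi:3 = -3 → 0x5 << 5 → word 0xa0
chan:1 = 0 → 0x0 << 4 → word 0xa0
ver:4 = 5 → 0x5 << 0 → word 0xa5
word = 0xa5 → big-endian bytes:
  [0]=0xa5

a5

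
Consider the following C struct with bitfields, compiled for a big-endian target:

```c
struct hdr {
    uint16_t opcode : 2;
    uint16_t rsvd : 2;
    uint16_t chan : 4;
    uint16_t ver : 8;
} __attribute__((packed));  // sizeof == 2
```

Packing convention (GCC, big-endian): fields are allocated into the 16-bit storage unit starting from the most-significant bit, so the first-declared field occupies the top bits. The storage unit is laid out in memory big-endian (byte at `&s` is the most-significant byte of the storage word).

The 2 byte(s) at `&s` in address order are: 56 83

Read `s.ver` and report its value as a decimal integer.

131

[0]=0x56 [1]=0x83 (big-endian) → word 0x5683
opcode [14+:2] = (word>>14) & 0x3 = 1
rsvd [12+:2] = (word>>12) & 0x3 = 1
chan [8+:4] = (word>>8) & 0xf = 6
ver [0+:8] = (word>>0) & 0xff = 131  ←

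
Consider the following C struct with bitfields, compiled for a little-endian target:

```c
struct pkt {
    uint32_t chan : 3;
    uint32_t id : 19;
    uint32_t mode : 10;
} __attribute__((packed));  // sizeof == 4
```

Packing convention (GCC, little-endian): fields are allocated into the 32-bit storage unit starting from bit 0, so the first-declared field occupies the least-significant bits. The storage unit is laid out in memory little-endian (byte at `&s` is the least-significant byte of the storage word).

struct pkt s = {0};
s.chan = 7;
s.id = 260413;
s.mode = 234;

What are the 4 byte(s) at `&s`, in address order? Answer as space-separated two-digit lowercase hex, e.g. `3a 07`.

chan (3b) val=7 bits=0x7 at bit 0: 0x00000007
id (19b) val=260413 bits=0x3f93d at bit 3: 0x001fc9ef
mode (10b) val=234 bits=0xea at bit 22: 0x3a9fc9ef
word = 0x3a9fc9ef → little-endian bytes:
  [0]=0xef  [1]=0xc9  [2]=0x9f  [3]=0x3a

ef c9 9f 3a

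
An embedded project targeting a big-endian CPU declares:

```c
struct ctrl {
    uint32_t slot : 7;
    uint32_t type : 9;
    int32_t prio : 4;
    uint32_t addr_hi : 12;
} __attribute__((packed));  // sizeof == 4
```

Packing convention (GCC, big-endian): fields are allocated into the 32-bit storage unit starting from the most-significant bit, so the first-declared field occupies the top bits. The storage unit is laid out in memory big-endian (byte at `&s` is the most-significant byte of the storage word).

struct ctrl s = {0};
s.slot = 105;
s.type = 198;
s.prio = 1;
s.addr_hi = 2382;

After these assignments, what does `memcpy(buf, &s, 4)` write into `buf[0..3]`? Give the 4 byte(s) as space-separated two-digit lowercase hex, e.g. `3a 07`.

slot:7 = 105 → 0x69 << 25 → word 0xd2000000
type:9 = 198 → 0xc6 << 16 → word 0xd2c60000
prio:4 = 1 → 0x1 << 12 → word 0xd2c61000
addr_hi:12 = 2382 → 0x94e << 0 → word 0xd2c6194e
word = 0xd2c6194e → big-endian bytes:
  [0]=0xd2  [1]=0xc6  [2]=0x19  [3]=0x4e

d2 c6 19 4e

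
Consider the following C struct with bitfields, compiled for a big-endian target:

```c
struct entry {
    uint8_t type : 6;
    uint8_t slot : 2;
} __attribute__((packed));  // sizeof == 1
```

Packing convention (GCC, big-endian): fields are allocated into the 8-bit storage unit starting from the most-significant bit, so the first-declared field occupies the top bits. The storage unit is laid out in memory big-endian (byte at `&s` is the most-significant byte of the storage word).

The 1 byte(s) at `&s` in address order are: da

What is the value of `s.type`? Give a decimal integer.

54

[0]=0xda (big-endian) → word 0xda
type:6 @ bit 2 → (0xda>>2)&0x3f = 0x36  ←
slot:2 @ bit 0 → (0xda>>0)&0x3 = 0x2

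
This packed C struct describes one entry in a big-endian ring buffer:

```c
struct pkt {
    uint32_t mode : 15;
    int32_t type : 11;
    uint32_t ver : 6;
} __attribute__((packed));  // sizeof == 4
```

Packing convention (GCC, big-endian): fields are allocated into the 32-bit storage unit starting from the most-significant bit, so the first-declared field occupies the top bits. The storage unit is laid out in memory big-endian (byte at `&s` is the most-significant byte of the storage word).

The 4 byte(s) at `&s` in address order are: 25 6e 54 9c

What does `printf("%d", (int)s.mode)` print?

[0]=0x25 [1]=0x6e [2]=0x54 [3]=0x9c (big-endian) → word 0x256e549c
mode [17+:15] = (word>>17) & 0x7fff = 4791  ←
type [6+:11] = (word>>6) & 0x7ff = 338
ver [0+:6] = (word>>0) & 0x3f = 28

4791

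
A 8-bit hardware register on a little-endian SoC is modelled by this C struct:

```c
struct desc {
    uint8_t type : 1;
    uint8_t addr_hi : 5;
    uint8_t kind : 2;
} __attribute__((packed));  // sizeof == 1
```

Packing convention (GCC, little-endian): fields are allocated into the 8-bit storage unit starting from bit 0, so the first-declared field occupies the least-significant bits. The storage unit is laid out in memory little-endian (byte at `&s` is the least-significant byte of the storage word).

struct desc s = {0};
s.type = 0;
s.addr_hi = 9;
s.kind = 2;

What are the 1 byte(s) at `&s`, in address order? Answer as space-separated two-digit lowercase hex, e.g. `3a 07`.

92

[0+:1] type=0 & 0x1 = 0x0; word=0x00
[1+:5] addr_hi=9 & 0x1f = 0x9; word=0x12
[6+:2] kind=2 & 0x3 = 0x2; word=0x92
word = 0x92 → little-endian bytes:
  [0]=0x92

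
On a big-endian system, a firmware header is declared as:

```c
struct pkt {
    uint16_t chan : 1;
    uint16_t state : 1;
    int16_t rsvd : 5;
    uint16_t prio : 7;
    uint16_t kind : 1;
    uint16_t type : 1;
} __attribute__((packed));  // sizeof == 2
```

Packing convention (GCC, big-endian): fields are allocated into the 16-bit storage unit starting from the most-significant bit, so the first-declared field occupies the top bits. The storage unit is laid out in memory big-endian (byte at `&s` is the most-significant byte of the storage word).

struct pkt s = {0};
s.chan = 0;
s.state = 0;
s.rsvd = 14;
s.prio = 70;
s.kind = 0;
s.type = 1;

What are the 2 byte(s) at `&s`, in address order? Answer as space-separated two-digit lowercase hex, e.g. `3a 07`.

[15+:1] chan=0 & 0x1 = 0x0; word=0x0000
[14+:1] state=0 & 0x1 = 0x0; word=0x0000
[9+:5] rsvd=14 & 0x1f = 0xe; word=0x1c00
[2+:7] prio=70 & 0x7f = 0x46; word=0x1d18
[1+:1] kind=0 & 0x1 = 0x0; word=0x1d18
[0+:1] type=1 & 0x1 = 0x1; word=0x1d19
word = 0x1d19 → big-endian bytes:
  [0]=0x1d  [1]=0x19

1d 19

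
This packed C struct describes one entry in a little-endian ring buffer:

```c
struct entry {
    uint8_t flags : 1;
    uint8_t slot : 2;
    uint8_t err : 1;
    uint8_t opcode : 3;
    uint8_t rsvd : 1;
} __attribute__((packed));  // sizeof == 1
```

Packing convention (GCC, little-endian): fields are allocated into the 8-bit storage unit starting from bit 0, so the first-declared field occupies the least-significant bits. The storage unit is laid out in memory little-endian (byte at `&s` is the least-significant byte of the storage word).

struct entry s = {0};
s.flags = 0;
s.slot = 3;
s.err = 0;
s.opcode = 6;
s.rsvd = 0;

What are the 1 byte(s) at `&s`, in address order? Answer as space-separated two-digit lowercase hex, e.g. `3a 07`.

66

flags (1b) val=0 bits=0x0 at bit 0: 0x00
slot (2b) val=3 bits=0x3 at bit 1: 0x06
err (1b) val=0 bits=0x0 at bit 3: 0x06
opcode (3b) val=6 bits=0x6 at bit 4: 0x66
rsvd (1b) val=0 bits=0x0 at bit 7: 0x66
word = 0x66 → little-endian bytes:
  [0]=0x66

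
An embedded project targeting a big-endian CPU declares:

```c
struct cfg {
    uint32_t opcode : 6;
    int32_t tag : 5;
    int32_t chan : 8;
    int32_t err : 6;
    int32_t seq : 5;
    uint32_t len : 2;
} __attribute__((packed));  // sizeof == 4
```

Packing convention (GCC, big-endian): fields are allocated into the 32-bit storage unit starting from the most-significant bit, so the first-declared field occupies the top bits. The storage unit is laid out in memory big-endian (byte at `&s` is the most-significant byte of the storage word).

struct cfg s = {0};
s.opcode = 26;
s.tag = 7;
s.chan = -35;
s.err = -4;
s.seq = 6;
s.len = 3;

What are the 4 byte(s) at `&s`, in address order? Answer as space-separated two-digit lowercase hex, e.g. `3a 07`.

68 fb be 1b

opcode:6 = 26 → 0x1a << 26 → word 0x68000000
tag:5 = 7 → 0x7 << 21 → word 0x68e00000
chan:8 = -35 → 0xdd << 13 → word 0x68fba000
err:6 = -4 → 0x3c << 7 → word 0x68fbbe00
seq:5 = 6 → 0x6 << 2 → word 0x68fbbe18
len:2 = 3 → 0x3 << 0 → word 0x68fbbe1b
word = 0x68fbbe1b → big-endian bytes:
  [0]=0x68  [1]=0xfb  [2]=0xbe  [3]=0x1b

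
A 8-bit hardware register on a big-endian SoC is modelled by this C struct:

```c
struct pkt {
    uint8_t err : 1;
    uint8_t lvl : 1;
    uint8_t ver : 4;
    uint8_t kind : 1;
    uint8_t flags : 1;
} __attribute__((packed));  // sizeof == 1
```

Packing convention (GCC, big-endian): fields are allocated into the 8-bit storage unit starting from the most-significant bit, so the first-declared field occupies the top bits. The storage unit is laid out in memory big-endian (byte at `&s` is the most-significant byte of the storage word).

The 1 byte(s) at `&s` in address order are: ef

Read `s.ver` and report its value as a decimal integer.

[0]=0xef (big-endian) → word 0xef
err:1 @ bit 7 → (0xef>>7)&0x1 = 0x1
lvl:1 @ bit 6 → (0xef>>6)&0x1 = 0x1
ver:4 @ bit 2 → (0xef>>2)&0xf = 0xb  ←
kind:1 @ bit 1 → (0xef>>1)&0x1 = 0x1
flags:1 @ bit 0 → (0xef>>0)&0x1 = 0x1

11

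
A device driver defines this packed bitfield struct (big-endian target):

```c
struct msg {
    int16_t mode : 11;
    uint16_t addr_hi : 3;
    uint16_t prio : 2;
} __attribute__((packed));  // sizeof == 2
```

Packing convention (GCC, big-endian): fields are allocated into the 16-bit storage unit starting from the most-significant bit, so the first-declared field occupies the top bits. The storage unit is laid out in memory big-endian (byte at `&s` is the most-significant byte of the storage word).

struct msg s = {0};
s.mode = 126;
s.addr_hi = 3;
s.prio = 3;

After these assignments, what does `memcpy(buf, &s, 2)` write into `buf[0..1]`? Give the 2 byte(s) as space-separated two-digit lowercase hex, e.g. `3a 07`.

mode:11 = 126 → 0x7e << 5 → word 0x0fc0
addr_hi:3 = 3 → 0x3 << 2 → word 0x0fcc
prio:2 = 3 → 0x3 << 0 → word 0x0fcf
word = 0x0fcf → big-endian bytes:
  [0]=0x0f  [1]=0xcf

0f cf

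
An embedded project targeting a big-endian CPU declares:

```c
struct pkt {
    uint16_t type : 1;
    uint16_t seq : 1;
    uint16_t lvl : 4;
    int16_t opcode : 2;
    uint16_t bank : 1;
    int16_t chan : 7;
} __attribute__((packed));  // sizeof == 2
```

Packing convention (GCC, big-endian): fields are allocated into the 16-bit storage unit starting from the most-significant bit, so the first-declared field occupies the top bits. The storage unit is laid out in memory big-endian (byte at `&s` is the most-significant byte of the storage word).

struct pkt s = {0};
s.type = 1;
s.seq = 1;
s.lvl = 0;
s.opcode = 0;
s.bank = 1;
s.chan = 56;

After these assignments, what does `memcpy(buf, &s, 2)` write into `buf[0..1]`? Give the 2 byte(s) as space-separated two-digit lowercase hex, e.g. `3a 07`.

c0 b8

type:1 = 1 → 0x1 << 15 → word 0x8000
seq:1 = 1 → 0x1 << 14 → word 0xc000
lvl:4 = 0 → 0x0 << 10 → word 0xc000
opcode:2 = 0 → 0x0 << 8 → word 0xc000
bank:1 = 1 → 0x1 << 7 → word 0xc080
chan:7 = 56 → 0x38 << 0 → word 0xc0b8
word = 0xc0b8 → big-endian bytes:
  [0]=0xc0  [1]=0xb8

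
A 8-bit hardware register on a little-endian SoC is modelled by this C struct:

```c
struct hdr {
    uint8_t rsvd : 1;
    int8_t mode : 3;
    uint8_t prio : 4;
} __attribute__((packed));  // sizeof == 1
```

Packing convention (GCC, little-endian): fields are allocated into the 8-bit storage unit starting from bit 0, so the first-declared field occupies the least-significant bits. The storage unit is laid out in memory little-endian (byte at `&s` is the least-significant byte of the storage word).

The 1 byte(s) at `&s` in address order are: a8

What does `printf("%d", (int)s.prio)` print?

[0]=0xa8 (little-endian) → word 0xa8
rsvd [0+:1] = (word>>0) & 0x1 = 0
mode [1+:3] = (word>>1) & 0x7 = 4
prio [4+:4] = (word>>4) & 0xf = 10  ←

10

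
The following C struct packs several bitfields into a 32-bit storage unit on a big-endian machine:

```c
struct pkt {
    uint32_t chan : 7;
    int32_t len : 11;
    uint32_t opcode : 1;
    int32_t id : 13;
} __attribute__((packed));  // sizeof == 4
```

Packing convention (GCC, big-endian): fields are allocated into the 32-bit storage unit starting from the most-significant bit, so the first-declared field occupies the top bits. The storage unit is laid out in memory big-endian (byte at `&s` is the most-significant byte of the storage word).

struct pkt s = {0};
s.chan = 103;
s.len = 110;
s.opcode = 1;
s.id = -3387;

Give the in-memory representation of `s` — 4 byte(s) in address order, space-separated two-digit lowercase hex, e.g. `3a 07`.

ce 1b b2 c5

[25+:7] chan=103 & 0x7f = 0x67; word=0xce000000
[14+:11] len=110 & 0x7ff = 0x6e; word=0xce1b8000
[13+:1] opcode=1 & 0x1 = 0x1; word=0xce1ba000
[0+:13] id=-3387 & 0x1fff = 0x12c5; word=0xce1bb2c5
word = 0xce1bb2c5 → big-endian bytes:
  [0]=0xce  [1]=0x1b  [2]=0xb2  [3]=0xc5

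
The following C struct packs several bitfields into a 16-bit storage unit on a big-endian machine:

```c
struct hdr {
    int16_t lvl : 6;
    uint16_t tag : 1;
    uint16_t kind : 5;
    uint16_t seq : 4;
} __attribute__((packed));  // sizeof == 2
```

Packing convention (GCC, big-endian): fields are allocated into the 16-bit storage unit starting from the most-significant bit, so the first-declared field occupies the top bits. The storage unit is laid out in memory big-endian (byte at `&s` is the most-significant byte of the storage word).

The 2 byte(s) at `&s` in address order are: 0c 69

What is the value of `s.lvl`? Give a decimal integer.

3

[0]=0x0c [1]=0x69 (big-endian) → word 0x0c69
lvl:6 @ bit 10 → (0x0c69>>10)&0x3f = 0x3  ←
tag:1 @ bit 9 → (0x0c69>>9)&0x1 = 0x0
kind:5 @ bit 4 → (0x0c69>>4)&0x1f = 0x6
seq:4 @ bit 0 → (0x0c69>>0)&0xf = 0x9
lvl signed 6b, MSB=0: value = 3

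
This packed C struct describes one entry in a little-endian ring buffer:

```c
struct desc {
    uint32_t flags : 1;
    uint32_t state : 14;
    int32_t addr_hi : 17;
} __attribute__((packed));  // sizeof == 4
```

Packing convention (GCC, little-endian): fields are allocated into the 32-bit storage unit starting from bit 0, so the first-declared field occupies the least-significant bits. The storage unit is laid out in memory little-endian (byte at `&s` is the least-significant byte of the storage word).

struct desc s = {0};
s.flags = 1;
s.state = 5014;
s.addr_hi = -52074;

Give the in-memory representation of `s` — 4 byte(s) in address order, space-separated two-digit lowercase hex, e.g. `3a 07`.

2d 27 4b 9a

flags (1b) val=1 bits=0x1 at bit 0: 0x00000001
state (14b) val=5014 bits=0x1396 at bit 1: 0x0000272d
addr_hi (17b) val=-52074 bits=0x13496 at bit 15: 0x9a4b272d
word = 0x9a4b272d → little-endian bytes:
  [0]=0x2d  [1]=0x27  [2]=0x4b  [3]=0x9a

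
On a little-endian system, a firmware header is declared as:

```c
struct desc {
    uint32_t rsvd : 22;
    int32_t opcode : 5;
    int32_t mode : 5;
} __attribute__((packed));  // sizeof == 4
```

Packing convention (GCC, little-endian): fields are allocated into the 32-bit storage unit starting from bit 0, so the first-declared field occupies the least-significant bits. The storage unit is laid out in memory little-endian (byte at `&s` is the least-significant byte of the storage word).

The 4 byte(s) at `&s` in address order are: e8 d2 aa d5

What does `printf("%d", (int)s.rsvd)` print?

[0]=0xe8 [1]=0xd2 [2]=0xaa [3]=0xd5 (little-endian) → word 0xd5aad2e8
rsvd [0+:22] = (word>>0) & 0x3fffff = 2806504  ←
opcode [22+:5] = (word>>22) & 0x1f = 22
mode [27+:5] = (word>>27) & 0x1f = 26

2806504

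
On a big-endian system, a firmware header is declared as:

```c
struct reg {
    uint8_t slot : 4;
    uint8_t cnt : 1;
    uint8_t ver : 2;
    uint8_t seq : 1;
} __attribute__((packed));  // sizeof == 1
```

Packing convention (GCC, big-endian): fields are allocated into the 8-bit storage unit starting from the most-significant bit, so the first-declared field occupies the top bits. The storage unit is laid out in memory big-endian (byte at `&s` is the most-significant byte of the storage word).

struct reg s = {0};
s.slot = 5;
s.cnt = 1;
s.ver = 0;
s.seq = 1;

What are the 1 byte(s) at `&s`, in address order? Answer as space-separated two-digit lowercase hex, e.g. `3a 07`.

[4+:4] slot=5 & 0xf = 0x5; word=0x50
[3+:1] cnt=1 & 0x1 = 0x1; word=0x58
[1+:2] ver=0 & 0x3 = 0x0; word=0x58
[0+:1] seq=1 & 0x1 = 0x1; word=0x59
word = 0x59 → big-endian bytes:
  [0]=0x59

59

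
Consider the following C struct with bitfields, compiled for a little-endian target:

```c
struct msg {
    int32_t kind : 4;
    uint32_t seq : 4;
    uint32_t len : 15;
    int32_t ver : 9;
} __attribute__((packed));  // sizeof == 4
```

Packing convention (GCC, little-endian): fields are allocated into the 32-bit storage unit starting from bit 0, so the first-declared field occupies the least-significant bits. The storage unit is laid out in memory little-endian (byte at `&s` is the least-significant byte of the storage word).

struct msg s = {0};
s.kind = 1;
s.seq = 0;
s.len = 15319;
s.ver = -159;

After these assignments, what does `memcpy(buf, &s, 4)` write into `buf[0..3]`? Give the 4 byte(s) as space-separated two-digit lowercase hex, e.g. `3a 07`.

kind:4 = 1 → 0x1 << 0 → word 0x00000001
seq:4 = 0 → 0x0 << 4 → word 0x00000001
len:15 = 15319 → 0x3bd7 << 8 → word 0x003bd701
ver:9 = -159 → 0x161 << 23 → word 0xb0bbd701
word = 0xb0bbd701 → little-endian bytes:
  [0]=0x01  [1]=0xd7  [2]=0xbb  [3]=0xb0

01 d7 bb b0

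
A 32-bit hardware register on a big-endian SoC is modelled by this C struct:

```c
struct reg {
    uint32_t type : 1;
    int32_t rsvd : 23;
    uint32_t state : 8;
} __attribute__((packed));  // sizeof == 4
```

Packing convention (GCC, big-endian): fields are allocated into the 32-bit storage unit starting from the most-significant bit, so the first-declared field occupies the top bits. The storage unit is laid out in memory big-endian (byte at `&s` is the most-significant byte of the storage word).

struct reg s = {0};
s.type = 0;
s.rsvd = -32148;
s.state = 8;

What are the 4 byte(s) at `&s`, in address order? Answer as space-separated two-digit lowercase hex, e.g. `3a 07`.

[31+:1] type=0 & 0x1 = 0x0; word=0x00000000
[8+:23] rsvd=-32148 & 0x7fffff = 0x7f826c; word=0x7f826c00
[0+:8] state=8 & 0xff = 0x8; word=0x7f826c08
word = 0x7f826c08 → big-endian bytes:
  [0]=0x7f  [1]=0x82  [2]=0x6c  [3]=0x08

7f 82 6c 08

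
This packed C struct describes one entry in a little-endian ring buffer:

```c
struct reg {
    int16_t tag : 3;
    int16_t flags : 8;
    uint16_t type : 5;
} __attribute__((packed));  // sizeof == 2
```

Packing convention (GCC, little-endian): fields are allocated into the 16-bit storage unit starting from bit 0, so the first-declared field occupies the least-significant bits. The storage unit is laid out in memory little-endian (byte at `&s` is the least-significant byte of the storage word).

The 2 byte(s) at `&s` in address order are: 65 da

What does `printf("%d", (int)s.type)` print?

27

[0]=0x65 [1]=0xda (little-endian) → word 0xda65
tag [0+:3] = (word>>0) & 0x7 = 5
flags [3+:8] = (word>>3) & 0xff = 76
type [11+:5] = (word>>11) & 0x1f = 27  ←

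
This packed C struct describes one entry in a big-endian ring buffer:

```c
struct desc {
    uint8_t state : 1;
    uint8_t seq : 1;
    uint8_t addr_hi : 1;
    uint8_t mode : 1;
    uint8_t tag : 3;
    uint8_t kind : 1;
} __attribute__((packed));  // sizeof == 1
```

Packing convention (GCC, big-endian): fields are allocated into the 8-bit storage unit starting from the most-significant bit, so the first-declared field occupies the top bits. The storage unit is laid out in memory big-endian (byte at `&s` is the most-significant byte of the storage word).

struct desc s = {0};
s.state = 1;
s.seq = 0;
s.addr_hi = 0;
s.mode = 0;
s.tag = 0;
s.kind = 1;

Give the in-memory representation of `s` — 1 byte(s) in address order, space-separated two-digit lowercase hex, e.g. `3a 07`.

state (1b) val=1 bits=0x1 at bit 7: 0x80
seq (1b) val=0 bits=0x0 at bit 6: 0x80
addr_hi (1b) val=0 bits=0x0 at bit 5: 0x80
mode (1b) val=0 bits=0x0 at bit 4: 0x80
tag (3b) val=0 bits=0x0 at bit 1: 0x80
kind (1b) val=1 bits=0x1 at bit 0: 0x81
word = 0x81 → big-endian bytes:
  [0]=0x81

81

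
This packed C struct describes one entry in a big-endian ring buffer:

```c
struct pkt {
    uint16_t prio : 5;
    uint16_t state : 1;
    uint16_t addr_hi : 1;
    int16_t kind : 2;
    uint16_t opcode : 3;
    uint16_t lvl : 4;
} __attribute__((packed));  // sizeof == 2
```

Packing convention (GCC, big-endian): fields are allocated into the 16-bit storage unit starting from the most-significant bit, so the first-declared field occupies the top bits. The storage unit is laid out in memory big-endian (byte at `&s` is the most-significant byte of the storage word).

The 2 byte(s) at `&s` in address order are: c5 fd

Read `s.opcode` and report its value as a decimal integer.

7

[0]=0xc5 [1]=0xfd (big-endian) → word 0xc5fd
prio:5 @ bit 11 → (0xc5fd>>11)&0x1f = 0x18
state:1 @ bit 10 → (0xc5fd>>10)&0x1 = 0x1
addr_hi:1 @ bit 9 → (0xc5fd>>9)&0x1 = 0x0
kind:2 @ bit 7 → (0xc5fd>>7)&0x3 = 0x3
opcode:3 @ bit 4 → (0xc5fd>>4)&0x7 = 0x7  ←
lvl:4 @ bit 0 → (0xc5fd>>0)&0xf = 0xd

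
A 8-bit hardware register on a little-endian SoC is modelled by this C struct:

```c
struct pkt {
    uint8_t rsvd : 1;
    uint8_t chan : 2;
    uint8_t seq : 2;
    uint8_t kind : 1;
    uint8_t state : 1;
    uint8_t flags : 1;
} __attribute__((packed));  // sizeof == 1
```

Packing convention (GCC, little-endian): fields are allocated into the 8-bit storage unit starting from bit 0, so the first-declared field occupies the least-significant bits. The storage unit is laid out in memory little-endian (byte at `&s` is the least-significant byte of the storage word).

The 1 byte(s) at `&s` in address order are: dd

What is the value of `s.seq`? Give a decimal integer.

[0]=0xdd (little-endian) → word 0xdd
rsvd:1 @ bit 0 → (0xdd>>0)&0x1 = 0x1
chan:2 @ bit 1 → (0xdd>>1)&0x3 = 0x2
seq:2 @ bit 3 → (0xdd>>3)&0x3 = 0x3  ←
kind:1 @ bit 5 → (0xdd>>5)&0x1 = 0x0
state:1 @ bit 6 → (0xdd>>6)&0x1 = 0x1
flags:1 @ bit 7 → (0xdd>>7)&0x1 = 0x1

3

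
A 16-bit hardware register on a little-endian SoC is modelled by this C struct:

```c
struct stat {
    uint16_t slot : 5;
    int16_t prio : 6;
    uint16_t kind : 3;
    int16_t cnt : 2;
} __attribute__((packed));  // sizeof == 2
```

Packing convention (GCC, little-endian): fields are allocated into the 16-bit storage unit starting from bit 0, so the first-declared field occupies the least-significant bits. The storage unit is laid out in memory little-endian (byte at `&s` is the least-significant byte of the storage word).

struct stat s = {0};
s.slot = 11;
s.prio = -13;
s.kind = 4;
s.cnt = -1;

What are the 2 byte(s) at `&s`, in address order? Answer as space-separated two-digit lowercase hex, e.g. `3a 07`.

6b e6

[0+:5] slot=11 & 0x1f = 0xb; word=0x000b
[5+:6] prio=-13 & 0x3f = 0x33; word=0x066b
[11+:3] kind=4 & 0x7 = 0x4; word=0x266b
[14+:2] cnt=-1 & 0x3 = 0x3; word=0xe66b
word = 0xe66b → little-endian bytes:
  [0]=0x6b  [1]=0xe6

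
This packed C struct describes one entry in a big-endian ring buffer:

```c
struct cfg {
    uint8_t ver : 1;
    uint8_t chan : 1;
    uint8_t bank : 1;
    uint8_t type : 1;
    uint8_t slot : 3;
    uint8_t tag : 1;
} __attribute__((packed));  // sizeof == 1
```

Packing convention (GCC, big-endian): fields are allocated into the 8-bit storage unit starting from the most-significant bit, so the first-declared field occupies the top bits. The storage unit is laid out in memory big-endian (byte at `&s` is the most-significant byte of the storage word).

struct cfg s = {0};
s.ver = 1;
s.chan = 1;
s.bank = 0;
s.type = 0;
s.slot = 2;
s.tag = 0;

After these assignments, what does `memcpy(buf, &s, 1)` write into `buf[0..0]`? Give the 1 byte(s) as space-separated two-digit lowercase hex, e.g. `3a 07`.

c4

ver:1 = 1 → 0x1 << 7 → word 0x80
chan:1 = 1 → 0x1 << 6 → word 0xc0
bank:1 = 0 → 0x0 << 5 → word 0xc0
type:1 = 0 → 0x0 << 4 → word 0xc0
slot:3 = 2 → 0x2 << 1 → word 0xc4
tag:1 = 0 → 0x0 << 0 → word 0xc4
word = 0xc4 → big-endian bytes:
  [0]=0xc4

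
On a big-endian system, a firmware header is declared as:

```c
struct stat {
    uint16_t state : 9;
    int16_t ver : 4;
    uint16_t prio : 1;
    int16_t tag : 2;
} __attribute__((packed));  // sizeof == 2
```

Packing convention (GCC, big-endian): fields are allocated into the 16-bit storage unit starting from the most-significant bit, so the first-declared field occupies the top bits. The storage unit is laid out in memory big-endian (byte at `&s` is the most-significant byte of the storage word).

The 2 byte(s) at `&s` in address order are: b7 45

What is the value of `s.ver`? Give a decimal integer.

-8

[0]=0xb7 [1]=0x45 (big-endian) → word 0xb745
state [7+:9] = (word>>7) & 0x1ff = 366
ver [3+:4] = (word>>3) & 0xf = 8  ←
prio [2+:1] = (word>>2) & 0x1 = 1
tag [0+:2] = (word>>0) & 0x3 = 1
ver signed 4b, MSB=1: 8 - 16 = -8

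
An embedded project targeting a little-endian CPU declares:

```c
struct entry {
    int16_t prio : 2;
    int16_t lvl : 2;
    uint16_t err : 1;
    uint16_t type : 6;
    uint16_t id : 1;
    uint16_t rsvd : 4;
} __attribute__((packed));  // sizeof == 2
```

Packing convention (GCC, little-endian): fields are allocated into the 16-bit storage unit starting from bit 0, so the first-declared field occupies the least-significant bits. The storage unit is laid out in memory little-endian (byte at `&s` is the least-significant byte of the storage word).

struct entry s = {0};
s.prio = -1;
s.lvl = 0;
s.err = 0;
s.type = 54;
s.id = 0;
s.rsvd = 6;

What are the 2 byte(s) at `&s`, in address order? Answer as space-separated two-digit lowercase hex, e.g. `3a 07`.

c3 66

prio (2b) val=-1 bits=0x3 at bit 0: 0x0003
lvl (2b) val=0 bits=0x0 at bit 2: 0x0003
err (1b) val=0 bits=0x0 at bit 4: 0x0003
type (6b) val=54 bits=0x36 at bit 5: 0x06c3
id (1b) val=0 bits=0x0 at bit 11: 0x06c3
rsvd (4b) val=6 bits=0x6 at bit 12: 0x66c3
word = 0x66c3 → little-endian bytes:
  [0]=0xc3  [1]=0x66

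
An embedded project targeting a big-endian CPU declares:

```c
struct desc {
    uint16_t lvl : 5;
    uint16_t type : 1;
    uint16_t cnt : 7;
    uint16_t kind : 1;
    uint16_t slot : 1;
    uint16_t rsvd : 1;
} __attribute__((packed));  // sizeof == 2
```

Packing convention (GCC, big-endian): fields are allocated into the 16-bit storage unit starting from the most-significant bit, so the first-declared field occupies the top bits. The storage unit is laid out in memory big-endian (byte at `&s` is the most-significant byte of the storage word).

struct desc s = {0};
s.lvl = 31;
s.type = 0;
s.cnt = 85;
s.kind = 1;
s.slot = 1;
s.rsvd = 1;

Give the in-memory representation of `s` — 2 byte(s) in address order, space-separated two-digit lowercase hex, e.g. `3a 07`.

fa af

lvl:5 = 31 → 0x1f << 11 → word 0xf800
type:1 = 0 → 0x0 << 10 → word 0xf800
cnt:7 = 85 → 0x55 << 3 → word 0xfaa8
kind:1 = 1 → 0x1 << 2 → word 0xfaac
slot:1 = 1 → 0x1 << 1 → word 0xfaae
rsvd:1 = 1 → 0x1 << 0 → word 0xfaaf
word = 0xfaaf → big-endian bytes:
  [0]=0xfa  [1]=0xaf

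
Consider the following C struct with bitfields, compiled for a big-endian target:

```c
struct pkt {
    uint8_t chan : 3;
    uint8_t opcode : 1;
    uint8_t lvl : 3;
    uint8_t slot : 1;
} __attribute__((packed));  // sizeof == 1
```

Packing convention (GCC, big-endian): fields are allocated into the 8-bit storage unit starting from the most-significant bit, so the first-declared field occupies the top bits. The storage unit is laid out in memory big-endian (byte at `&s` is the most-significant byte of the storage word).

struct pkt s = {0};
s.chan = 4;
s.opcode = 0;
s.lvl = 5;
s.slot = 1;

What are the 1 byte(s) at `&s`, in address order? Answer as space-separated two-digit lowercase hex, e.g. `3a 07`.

chan:3 = 4 → 0x4 << 5 → word 0x80
opcode:1 = 0 → 0x0 << 4 → word 0x80
lvl:3 = 5 → 0x5 << 1 → word 0x8a
slot:1 = 1 → 0x1 << 0 → word 0x8b
word = 0x8b → big-endian bytes:
  [0]=0x8b

8b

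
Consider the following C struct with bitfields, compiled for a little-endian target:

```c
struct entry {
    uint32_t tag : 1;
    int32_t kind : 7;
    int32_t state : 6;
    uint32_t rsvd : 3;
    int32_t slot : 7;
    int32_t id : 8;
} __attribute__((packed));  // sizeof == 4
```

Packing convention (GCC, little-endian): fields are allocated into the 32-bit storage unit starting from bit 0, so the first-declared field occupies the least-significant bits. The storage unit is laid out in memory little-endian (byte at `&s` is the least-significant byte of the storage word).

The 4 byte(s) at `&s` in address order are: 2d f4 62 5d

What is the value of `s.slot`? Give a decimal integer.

49

[0]=0x2d [1]=0xf4 [2]=0x62 [3]=0x5d (little-endian) → word 0x5d62f42d
tag:1 @ bit 0 → (0x5d62f42d>>0)&0x1 = 0x1
kind:7 @ bit 1 → (0x5d62f42d>>1)&0x7f = 0x16
state:6 @ bit 8 → (0x5d62f42d>>8)&0x3f = 0x34
rsvd:3 @ bit 14 → (0x5d62f42d>>14)&0x7 = 0x3
slot:7 @ bit 17 → (0x5d62f42d>>17)&0x7f = 0x31  ←
id:8 @ bit 24 → (0x5d62f42d>>24)&0xff = 0x5d
slot signed 7b, MSB=0: value = 49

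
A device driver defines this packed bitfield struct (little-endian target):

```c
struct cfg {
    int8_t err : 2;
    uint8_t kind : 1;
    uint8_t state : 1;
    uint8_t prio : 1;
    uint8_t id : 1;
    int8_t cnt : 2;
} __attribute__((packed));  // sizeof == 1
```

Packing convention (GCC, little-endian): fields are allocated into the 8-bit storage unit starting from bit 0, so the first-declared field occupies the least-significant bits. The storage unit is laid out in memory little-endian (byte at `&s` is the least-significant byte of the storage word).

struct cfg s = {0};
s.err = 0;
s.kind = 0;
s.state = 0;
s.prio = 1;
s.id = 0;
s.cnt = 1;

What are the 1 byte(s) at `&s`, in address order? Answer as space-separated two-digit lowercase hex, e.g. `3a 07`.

50

err:2 = 0 → 0x0 << 0 → word 0x00
kind:1 = 0 → 0x0 << 2 → word 0x00
state:1 = 0 → 0x0 << 3 → word 0x00
prio:1 = 1 → 0x1 << 4 → word 0x10
id:1 = 0 → 0x0 << 5 → word 0x10
cnt:2 = 1 → 0x1 << 6 → word 0x50
word = 0x50 → little-endian bytes:
  [0]=0x50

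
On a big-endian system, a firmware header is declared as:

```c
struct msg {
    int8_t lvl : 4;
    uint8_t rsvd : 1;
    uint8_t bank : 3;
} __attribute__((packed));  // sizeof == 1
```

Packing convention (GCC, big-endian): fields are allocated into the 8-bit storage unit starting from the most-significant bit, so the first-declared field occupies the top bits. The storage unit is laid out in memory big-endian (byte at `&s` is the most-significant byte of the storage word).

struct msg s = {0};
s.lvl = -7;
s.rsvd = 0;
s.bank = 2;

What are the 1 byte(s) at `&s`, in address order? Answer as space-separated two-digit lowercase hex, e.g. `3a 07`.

lvl (4b) val=-7 bits=0x9 at bit 4: 0x90
rsvd (1b) val=0 bits=0x0 at bit 3: 0x90
bank (3b) val=2 bits=0x2 at bit 0: 0x92
word = 0x92 → big-endian bytes:
  [0]=0x92

92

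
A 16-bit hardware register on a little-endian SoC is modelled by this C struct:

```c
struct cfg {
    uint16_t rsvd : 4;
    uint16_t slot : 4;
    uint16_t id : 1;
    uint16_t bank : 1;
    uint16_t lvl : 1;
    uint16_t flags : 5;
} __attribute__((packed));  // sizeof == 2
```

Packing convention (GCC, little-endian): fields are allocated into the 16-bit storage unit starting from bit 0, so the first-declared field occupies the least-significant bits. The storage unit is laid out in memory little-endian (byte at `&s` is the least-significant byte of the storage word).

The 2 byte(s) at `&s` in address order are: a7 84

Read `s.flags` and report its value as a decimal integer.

[0]=0xa7 [1]=0x84 (little-endian) → word 0x84a7
rsvd:4 @ bit 0 → (0x84a7>>0)&0xf = 0x7
slot:4 @ bit 4 → (0x84a7>>4)&0xf = 0xa
id:1 @ bit 8 → (0x84a7>>8)&0x1 = 0x0
bank:1 @ bit 9 → (0x84a7>>9)&0x1 = 0x0
lvl:1 @ bit 10 → (0x84a7>>10)&0x1 = 0x1
flags:5 @ bit 11 → (0x84a7>>11)&0x1f = 0x10  ←

16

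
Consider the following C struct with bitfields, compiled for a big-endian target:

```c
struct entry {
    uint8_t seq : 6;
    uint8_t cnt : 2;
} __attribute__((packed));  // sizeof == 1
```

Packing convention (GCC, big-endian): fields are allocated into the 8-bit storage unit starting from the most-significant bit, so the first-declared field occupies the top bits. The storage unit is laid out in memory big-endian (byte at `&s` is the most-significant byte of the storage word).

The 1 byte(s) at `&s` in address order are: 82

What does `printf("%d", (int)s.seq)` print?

[0]=0x82 (big-endian) → word 0x82
seq:6 @ bit 2 → (0x82>>2)&0x3f = 0x20  ←
cnt:2 @ bit 0 → (0x82>>0)&0x3 = 0x2

32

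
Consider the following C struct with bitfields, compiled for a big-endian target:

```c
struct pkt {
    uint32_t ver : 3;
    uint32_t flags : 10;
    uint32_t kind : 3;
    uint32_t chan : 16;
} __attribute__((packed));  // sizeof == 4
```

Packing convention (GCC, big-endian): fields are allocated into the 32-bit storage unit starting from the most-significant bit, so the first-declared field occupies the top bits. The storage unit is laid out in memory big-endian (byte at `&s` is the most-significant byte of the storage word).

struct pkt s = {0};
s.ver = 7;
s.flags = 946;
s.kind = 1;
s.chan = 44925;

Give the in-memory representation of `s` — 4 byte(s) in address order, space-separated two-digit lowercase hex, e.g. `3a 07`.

[29+:3] ver=7 & 0x7 = 0x7; word=0xe0000000
[19+:10] flags=946 & 0x3ff = 0x3b2; word=0xfd900000
[16+:3] kind=1 & 0x7 = 0x1; word=0xfd910000
[0+:16] chan=44925 & 0xffff = 0xaf7d; word=0xfd91af7d
word = 0xfd91af7d → big-endian bytes:
  [0]=0xfd  [1]=0x91  [2]=0xaf  [3]=0x7d

fd 91 af 7d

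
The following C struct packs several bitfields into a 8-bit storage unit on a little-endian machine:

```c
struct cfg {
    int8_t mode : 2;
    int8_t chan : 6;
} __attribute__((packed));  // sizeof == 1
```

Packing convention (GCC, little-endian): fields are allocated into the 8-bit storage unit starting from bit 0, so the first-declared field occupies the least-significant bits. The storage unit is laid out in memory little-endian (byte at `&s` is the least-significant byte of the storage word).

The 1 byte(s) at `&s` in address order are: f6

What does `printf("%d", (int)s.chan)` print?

[0]=0xf6 (little-endian) → word 0xf6
mode [0+:2] = (word>>0) & 0x3 = 2
chan [2+:6] = (word>>2) & 0x3f = 61  ←
chan signed 6b, MSB=1: 61 - 64 = -3

-3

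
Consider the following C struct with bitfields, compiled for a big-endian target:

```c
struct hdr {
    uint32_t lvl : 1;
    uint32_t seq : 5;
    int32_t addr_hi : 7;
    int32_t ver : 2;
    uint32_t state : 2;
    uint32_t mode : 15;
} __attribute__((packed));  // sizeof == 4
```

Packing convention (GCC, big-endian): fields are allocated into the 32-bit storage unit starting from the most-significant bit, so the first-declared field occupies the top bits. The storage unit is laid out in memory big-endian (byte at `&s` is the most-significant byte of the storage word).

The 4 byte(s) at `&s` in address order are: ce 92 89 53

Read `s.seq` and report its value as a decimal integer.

[0]=0xce [1]=0x92 [2]=0x89 [3]=0x53 (big-endian) → word 0xce928953
lvl [31+:1] = (word>>31) & 0x1 = 1
seq [26+:5] = (word>>26) & 0x1f = 19  ←
addr_hi [19+:7] = (word>>19) & 0x7f = 82
ver [17+:2] = (word>>17) & 0x3 = 1
state [15+:2] = (word>>15) & 0x3 = 1
mode [0+:15] = (word>>0) & 0x7fff = 2387

19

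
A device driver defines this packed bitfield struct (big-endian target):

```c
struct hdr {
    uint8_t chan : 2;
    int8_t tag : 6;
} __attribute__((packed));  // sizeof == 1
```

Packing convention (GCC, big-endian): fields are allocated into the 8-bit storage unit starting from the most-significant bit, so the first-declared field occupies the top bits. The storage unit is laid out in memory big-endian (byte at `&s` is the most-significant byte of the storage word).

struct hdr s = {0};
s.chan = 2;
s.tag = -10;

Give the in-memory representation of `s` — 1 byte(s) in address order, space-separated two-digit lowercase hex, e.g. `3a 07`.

b6

chan (2b) val=2 bits=0x2 at bit 6: 0x80
tag (6b) val=-10 bits=0x36 at bit 0: 0xb6
word = 0xb6 → big-endian bytes:
  [0]=0xb6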